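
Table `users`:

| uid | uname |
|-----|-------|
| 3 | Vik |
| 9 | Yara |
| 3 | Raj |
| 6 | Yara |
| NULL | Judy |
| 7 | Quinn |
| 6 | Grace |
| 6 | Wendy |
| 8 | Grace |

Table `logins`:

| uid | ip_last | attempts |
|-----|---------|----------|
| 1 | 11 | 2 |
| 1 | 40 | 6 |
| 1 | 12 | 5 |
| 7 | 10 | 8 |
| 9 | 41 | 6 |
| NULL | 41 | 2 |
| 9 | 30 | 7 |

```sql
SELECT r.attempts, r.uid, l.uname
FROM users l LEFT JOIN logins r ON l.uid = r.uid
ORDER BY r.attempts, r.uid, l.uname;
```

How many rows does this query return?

10

LEFT JOIN keeps every row from `users`; unmatched rows get NULL for `logins`'s columns.
Matching on l.uid = r.uid. A NULL in a compared column never satisfies the condition.
Matched pairs: 3; unmatched l rows kept: 7.
Total: 3 matched + 7 padded = 10 rows.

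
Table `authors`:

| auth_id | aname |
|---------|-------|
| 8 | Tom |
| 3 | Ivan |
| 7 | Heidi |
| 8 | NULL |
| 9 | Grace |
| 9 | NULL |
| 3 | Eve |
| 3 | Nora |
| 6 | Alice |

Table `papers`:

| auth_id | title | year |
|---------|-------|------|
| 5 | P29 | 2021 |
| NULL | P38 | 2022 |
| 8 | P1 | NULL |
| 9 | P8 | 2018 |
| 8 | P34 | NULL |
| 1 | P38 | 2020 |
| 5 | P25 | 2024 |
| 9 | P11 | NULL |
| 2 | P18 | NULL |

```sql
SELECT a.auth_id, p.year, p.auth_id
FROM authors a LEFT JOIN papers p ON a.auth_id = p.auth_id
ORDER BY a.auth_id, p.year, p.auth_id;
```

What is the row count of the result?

13

LEFT JOIN keeps every row from `authors`; unmatched rows get NULL for `papers`'s columns.
Matching on a.auth_id = p.auth_id. A NULL in a compared column never satisfies the condition.
- a row (auth_id=8): matches 2 p row(s) → 2 output row(s).
- a row (auth_id=3): no match → kept, p columns NULL.
- a row (auth_id=7): no match → kept, p columns NULL.
- a row (auth_id=8): matches 2 p row(s) → 2 output row(s).
- a row (auth_id=9): matches 2 p row(s) → 2 output row(s).
- a row (auth_id=9): matches 2 p row(s) → 2 output row(s).
- a row (auth_id=3): no match → kept, p columns NULL.
- a row (auth_id=3): no match → kept, p columns NULL.
- a row (auth_id=6): no match → kept, p columns NULL.
Total: 8 matched + 5 padded = 13 rows.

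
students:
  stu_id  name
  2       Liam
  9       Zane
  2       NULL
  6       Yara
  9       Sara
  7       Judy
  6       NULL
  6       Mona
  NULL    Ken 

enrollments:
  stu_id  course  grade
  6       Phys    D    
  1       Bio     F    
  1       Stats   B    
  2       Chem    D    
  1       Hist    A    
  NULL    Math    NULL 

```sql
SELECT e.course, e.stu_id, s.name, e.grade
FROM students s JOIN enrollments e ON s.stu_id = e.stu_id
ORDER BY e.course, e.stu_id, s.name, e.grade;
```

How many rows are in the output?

5

INNER JOIN keeps only pairs where the ON condition holds.
Matching on s.stu_id = e.stu_id. A NULL in a compared column never satisfies the condition.
Matched pairs: 5.
Total: 5 rows.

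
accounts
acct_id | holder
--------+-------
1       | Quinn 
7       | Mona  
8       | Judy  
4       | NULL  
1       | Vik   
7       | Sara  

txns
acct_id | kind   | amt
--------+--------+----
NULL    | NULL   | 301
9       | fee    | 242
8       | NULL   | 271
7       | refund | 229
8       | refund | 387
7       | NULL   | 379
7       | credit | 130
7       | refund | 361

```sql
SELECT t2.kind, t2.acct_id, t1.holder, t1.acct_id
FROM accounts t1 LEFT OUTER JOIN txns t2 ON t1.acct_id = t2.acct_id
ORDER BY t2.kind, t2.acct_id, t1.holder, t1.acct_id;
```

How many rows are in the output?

LEFT JOIN keeps every row from `accounts`; unmatched rows get NULL for `txns`'s columns.
Matching on t1.acct_id = t2.acct_id. A NULL in a compared column never satisfies the condition.
- t1 (acct_id=1) has no partner → padded with NULL.
- t1 (acct_id=7) pairs with 4 row(s) of t2.
- t1 (acct_id=8) pairs with 2 row(s) of t2.
- t1 (acct_id=4) has no partner → padded with NULL.
- t1 (acct_id=1) has no partner → padded with NULL.
- t1 (acct_id=7) pairs with 4 row(s) of t2.
Total: 10 matched + 3 padded = 13 rows.

13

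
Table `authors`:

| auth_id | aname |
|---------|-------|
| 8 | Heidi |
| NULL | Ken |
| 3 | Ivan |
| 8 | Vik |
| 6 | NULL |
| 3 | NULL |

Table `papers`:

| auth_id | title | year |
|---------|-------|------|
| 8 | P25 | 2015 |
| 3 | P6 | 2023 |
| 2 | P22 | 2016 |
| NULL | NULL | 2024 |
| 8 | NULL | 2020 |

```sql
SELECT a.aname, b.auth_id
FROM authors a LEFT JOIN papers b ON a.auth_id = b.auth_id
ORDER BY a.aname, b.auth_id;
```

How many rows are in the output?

8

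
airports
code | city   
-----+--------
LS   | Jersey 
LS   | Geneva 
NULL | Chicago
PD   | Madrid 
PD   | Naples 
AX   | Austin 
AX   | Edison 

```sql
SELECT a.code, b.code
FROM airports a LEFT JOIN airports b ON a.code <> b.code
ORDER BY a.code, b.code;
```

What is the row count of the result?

25

LEFT JOIN keeps every row from `airports a`; unmatched rows get NULL for `airports b`'s columns.
Matching on a.code <> b.code. A NULL in a compared column never satisfies the condition.
Matched pairs: 24; unmatched a rows kept: 1.
Total: 24 matched + 1 padded = 25 rows.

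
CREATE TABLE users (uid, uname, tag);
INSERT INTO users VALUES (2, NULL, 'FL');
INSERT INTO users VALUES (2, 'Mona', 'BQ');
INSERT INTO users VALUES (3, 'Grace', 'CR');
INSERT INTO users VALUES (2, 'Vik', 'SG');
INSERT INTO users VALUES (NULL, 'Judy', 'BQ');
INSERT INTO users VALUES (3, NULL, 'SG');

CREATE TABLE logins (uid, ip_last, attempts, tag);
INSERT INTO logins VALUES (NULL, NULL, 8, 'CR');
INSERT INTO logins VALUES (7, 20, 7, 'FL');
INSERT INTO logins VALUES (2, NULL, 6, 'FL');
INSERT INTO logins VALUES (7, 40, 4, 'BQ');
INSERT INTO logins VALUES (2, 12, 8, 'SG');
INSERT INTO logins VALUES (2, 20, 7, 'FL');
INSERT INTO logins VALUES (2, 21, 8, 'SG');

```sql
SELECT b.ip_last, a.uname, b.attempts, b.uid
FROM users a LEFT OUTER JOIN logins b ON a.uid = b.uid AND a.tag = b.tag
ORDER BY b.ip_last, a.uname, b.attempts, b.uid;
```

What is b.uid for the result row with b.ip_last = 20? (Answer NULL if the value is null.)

2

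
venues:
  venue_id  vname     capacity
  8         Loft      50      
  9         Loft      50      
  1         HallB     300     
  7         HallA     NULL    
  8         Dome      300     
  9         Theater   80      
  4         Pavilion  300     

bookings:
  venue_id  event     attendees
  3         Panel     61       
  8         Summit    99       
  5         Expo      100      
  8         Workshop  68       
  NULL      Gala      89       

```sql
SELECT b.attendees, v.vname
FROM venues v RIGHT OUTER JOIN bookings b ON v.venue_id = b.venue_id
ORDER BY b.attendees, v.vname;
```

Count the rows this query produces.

7

RIGHT JOIN keeps every row from `bookings`; unmatched rows get NULL for `venues`'s columns.
Matching on v.venue_id = b.venue_id. A NULL in a compared column never satisfies the condition.
Matched pairs: 4; unmatched b rows kept: 3.
Total: 4 matched + 3 padded = 7 rows.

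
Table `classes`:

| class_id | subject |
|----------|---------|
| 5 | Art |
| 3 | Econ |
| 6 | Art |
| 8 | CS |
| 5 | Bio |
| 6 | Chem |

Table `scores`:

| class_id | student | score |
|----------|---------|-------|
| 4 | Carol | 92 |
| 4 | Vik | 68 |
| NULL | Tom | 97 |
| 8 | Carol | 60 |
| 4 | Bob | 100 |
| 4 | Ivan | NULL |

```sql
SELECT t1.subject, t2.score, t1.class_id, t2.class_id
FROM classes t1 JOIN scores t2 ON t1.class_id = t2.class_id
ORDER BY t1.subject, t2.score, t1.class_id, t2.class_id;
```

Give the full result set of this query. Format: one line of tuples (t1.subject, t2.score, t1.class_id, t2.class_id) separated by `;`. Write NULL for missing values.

INNER JOIN keeps only pairs where the ON condition holds.
Matching on t1.class_id = t2.class_id. A NULL in a compared column never satisfies the condition.
Matched pairs: 1.

(CS, 60, 8, 8)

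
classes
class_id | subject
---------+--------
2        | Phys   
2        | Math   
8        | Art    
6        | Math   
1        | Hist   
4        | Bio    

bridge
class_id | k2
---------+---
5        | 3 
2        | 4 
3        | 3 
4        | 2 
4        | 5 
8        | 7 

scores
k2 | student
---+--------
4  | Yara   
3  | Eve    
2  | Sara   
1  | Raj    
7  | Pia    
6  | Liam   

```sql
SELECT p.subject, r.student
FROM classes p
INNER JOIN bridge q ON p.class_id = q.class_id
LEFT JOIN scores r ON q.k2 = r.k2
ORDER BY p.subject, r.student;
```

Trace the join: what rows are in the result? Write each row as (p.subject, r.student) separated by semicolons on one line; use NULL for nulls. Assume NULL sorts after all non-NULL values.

(Art, Pia); (Bio, Sara); (Bio, NULL); (Math, Yara); (Phys, Yara)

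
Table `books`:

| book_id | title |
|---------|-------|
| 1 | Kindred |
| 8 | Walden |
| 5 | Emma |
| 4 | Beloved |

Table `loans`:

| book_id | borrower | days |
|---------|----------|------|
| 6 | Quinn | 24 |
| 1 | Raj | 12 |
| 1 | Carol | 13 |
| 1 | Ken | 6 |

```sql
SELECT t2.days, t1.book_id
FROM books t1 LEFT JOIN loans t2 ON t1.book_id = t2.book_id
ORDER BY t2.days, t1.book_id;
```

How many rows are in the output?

LEFT JOIN keeps every row from `books`; unmatched rows get NULL for `loans`'s columns.
Matching on t1.book_id = t2.book_id.
Matched pairs: 3; unmatched t1 rows kept: 3.
Total: 3 matched + 3 padded = 6 rows.

6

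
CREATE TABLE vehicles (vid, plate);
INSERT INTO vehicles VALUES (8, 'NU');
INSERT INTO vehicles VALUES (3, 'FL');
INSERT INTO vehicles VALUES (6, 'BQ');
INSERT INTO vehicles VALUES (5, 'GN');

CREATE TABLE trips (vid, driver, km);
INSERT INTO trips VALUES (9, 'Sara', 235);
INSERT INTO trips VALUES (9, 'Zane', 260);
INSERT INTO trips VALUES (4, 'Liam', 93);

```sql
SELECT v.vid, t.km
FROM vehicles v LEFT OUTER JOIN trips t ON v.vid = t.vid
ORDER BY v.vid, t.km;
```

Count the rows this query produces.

4

LEFT JOIN keeps every row from `vehicles`; unmatched rows get NULL for `trips`'s columns.
Matching on v.vid = t.vid.
- vid=8: no t row matches, row kept with t columns NULL.
- vid=3: no t row matches, row kept with t columns NULL.
- vid=6: no t row matches, row kept with t columns NULL.
- vid=5: no t row matches, row kept with t columns NULL.
Total: 0 matched + 4 padded = 4 rows.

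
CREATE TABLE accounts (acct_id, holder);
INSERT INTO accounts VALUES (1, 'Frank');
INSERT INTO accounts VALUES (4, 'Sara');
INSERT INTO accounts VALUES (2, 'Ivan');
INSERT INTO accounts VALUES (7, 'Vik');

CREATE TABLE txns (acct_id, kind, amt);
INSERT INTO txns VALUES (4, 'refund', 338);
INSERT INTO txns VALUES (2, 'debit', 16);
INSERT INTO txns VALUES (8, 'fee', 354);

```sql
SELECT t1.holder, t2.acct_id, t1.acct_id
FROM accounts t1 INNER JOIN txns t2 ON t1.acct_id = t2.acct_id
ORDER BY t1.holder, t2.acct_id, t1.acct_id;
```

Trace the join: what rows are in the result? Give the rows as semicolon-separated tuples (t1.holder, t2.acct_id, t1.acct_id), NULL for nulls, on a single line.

(Ivan, 2, 2); (Sara, 4, 4)

INNER JOIN keeps only pairs where the ON condition holds.
Matching on t1.acct_id = t2.acct_id.
Matched pairs: 2.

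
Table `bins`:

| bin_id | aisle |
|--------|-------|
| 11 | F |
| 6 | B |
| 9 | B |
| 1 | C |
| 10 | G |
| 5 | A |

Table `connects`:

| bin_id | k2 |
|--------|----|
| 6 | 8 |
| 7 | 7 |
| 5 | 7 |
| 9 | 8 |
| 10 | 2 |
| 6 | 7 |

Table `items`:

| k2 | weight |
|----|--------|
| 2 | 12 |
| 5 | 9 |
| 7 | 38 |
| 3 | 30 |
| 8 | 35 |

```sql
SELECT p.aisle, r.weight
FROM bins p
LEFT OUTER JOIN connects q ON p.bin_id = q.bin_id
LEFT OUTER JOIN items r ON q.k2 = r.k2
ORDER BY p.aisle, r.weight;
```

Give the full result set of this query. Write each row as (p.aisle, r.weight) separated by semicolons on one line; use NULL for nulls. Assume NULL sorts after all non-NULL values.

(A, 38); (B, 35); (B, 35); (B, 38); (C, NULL); (F, NULL); (G, 12)

Step 1 — p LEFT JOIN q on bin_id → 7 row(s).
Then LEFT JOIN `items r` on k2: each of those 7 rows is kept; rows whose q.k2 has no match in r get NULL for r's columns.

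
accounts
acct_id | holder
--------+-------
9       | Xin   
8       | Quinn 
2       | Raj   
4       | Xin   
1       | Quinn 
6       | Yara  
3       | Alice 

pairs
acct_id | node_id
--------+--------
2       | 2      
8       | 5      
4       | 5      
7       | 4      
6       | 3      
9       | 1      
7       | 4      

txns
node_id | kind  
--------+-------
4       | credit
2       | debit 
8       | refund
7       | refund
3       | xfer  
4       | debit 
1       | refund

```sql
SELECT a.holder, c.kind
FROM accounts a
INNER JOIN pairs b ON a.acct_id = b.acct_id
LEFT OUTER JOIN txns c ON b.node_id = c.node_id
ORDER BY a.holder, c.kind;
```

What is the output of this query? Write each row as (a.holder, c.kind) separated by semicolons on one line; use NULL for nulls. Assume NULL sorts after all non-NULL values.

(Quinn, NULL); (Raj, debit); (Xin, refund); (Xin, NULL); (Yara, xfer)

Step 1 — a INNER JOIN b on acct_id → 5 row(s).
Then LEFT JOIN `txns c` on node_id: each of those 5 rows is kept; rows whose b.node_id has no match in c get NULL for c's columns.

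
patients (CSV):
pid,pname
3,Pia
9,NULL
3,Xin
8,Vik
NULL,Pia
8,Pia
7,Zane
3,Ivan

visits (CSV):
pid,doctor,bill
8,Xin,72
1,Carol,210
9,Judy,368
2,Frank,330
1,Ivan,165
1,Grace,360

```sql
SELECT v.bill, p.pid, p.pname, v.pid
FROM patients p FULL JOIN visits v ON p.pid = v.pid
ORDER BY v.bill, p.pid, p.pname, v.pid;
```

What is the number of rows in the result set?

12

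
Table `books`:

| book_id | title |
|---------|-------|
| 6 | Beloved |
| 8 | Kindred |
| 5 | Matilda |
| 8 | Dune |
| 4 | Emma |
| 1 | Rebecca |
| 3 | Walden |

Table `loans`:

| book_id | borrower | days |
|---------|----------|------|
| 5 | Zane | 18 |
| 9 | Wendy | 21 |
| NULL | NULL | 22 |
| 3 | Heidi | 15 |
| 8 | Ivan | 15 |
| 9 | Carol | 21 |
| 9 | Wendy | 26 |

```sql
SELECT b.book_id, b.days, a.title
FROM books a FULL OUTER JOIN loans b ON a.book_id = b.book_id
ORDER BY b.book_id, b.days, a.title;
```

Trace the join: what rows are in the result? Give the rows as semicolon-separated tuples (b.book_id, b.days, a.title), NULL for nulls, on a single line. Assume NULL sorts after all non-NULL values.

(3, 15, Walden); (5, 18, Matilda); (8, 15, Dune); (8, 15, Kindred); (9, 21, NULL); (9, 21, NULL); (9, 26, NULL); (NULL, 22, NULL); (NULL, NULL, Beloved); (NULL, NULL, Emma); (NULL, NULL, Rebecca)

FULL OUTER JOIN keeps every row from both sides; unmatched rows get NULL for the other side's columns.
Matching on a.book_id = b.book_id. A NULL in a compared column never satisfies the condition.
- book_id=6: no b row matches, row kept with b columns NULL.
- book_id=8: 1 matching b row(s), so 1 row(s) emitted.
- book_id=5: 1 matching b row(s), so 1 row(s) emitted.
- book_id=8: 1 matching b row(s), so 1 row(s) emitted.
- book_id=4: no b row matches, row kept with b columns NULL.
- book_id=1: no b row matches, row kept with b columns NULL.
- book_id=3: 1 matching b row(s), so 1 row(s) emitted.
- plus 4 unmatched b row(s), each kept with NULL a columns.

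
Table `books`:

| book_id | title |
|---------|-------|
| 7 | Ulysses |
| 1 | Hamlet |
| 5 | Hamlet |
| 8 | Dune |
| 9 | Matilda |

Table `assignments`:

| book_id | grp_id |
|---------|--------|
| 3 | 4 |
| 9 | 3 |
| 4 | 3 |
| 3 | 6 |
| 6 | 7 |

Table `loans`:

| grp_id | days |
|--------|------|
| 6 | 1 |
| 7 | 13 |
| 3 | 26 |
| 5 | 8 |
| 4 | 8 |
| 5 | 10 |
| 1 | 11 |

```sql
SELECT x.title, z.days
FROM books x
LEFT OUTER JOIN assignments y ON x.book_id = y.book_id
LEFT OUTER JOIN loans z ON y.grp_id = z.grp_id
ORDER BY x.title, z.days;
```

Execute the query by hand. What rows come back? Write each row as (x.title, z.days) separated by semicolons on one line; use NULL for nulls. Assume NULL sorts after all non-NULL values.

(Dune, NULL); (Hamlet, NULL); (Hamlet, NULL); (Matilda, 26); (Ulysses, NULL)

Step 1 — x LEFT JOIN y on book_id → 5 row(s).
Then LEFT JOIN `loans z` on grp_id: each of those 5 rows is kept; rows whose y.grp_id has no match in z get NULL for z's columns.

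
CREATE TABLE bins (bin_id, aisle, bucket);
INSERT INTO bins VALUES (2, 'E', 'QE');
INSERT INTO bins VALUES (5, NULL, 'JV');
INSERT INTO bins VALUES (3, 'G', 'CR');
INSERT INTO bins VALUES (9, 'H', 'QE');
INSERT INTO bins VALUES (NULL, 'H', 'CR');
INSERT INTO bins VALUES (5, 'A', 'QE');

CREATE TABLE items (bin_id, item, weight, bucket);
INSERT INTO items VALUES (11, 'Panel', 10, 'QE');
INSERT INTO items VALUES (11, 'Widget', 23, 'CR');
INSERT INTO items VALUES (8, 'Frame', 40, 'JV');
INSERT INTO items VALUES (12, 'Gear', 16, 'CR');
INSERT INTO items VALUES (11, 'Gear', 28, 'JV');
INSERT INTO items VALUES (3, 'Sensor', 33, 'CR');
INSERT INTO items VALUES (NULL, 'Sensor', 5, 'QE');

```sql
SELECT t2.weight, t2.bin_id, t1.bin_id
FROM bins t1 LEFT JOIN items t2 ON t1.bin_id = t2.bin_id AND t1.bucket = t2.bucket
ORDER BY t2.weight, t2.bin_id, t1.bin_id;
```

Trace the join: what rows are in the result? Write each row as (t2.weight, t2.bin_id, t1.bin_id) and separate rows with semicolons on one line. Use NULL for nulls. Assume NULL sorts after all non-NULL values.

(33, 3, 3); (NULL, NULL, 2); (NULL, NULL, 5); (NULL, NULL, 5); (NULL, NULL, 9); (NULL, NULL, NULL)

LEFT JOIN keeps every row from `bins`; unmatched rows get NULL for `items`'s columns.
Matching on t1.bin_id = t2.bin_id AND t1.bucket = t2.bucket. A NULL in a compared column never satisfies the condition.
Matched pairs: 1; unmatched t1 rows kept: 5.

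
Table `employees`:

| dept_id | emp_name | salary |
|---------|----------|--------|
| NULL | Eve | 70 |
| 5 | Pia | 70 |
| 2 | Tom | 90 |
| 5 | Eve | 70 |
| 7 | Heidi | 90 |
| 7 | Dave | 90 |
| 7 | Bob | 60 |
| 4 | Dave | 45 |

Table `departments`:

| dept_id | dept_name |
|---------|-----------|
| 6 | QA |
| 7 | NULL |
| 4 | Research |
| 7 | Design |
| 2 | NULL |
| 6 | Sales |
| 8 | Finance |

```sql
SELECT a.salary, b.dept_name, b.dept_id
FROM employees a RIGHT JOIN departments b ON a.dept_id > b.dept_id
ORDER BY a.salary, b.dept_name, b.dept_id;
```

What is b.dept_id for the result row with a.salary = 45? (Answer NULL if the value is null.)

RIGHT JOIN keeps every row from `departments`; unmatched rows get NULL for `employees`'s columns.
Matching on a.dept_id > b.dept_id. A NULL in a compared column never satisfies the condition.
- dept_id=NULL: no matching b row.
- dept_id=5: 2 matching b row(s), so 2 row(s) emitted.
- dept_id=2: no matching b row.
- dept_id=5: 2 matching b row(s), so 2 row(s) emitted.
- dept_id=7: 4 matching b row(s), so 4 row(s) emitted.
- dept_id=7: 4 matching b row(s), so 4 row(s) emitted.
- dept_id=7: 4 matching b row(s), so 4 row(s) emitted.
- dept_id=4: 1 matching b row(s), so 1 row(s) emitted.
- 3 row(s) from b found no a partner → padded with NULL.

2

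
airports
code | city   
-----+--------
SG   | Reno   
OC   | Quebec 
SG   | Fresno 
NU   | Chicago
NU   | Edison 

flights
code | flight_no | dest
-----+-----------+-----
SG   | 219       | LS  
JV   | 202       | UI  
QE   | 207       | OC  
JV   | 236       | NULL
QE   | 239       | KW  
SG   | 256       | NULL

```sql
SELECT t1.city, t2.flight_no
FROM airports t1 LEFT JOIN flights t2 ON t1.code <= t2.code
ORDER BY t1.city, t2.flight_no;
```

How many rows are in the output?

16

LEFT JOIN keeps every row from `airports`; unmatched rows get NULL for `flights`'s columns.
Matching on t1.code <= t2.code.
- code=SG: 2 matching t2 row(s), so 2 row(s) emitted.
- code=OC: 4 matching t2 row(s), so 4 row(s) emitted.
- code=SG: 2 matching t2 row(s), so 2 row(s) emitted.
- code=NU: 4 matching t2 row(s), so 4 row(s) emitted.
- code=NU: 4 matching t2 row(s), so 4 row(s) emitted.
Total: 16 rows.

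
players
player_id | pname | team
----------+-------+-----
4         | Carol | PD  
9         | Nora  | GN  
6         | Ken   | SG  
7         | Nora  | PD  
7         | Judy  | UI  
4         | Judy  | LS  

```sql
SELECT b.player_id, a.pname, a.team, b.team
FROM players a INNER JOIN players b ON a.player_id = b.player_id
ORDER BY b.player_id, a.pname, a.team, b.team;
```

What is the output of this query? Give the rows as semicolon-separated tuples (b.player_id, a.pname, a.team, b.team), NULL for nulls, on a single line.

INNER JOIN keeps only pairs where the ON condition holds.
Matching on a.player_id = b.player_id.
Matched pairs: 10.

(4, Carol, PD, LS); (4, Carol, PD, PD); (4, Judy, LS, LS); (4, Judy, LS, PD); (6, Ken, SG, SG); (7, Judy, UI, PD); (7, Judy, UI, UI); (7, Nora, PD, PD); (7, Nora, PD, UI); (9, Nora, GN, GN)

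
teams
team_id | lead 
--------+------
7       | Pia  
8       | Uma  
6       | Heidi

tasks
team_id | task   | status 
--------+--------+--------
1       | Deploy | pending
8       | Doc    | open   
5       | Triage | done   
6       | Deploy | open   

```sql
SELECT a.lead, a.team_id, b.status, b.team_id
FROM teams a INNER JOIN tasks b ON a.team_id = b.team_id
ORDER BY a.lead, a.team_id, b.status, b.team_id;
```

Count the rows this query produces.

INNER JOIN keeps only pairs where the ON condition holds.
Matching on a.team_id = b.team_id.
Matched pairs: 2.
Total: 2 rows.

2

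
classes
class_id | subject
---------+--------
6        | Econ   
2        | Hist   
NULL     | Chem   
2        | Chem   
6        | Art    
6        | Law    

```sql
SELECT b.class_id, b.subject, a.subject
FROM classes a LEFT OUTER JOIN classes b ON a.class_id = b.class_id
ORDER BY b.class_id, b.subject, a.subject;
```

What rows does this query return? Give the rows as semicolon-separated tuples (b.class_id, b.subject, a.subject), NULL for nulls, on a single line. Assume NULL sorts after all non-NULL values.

LEFT JOIN keeps every row from `classes a`; unmatched rows get NULL for `classes b`'s columns.
Matching on a.class_id = b.class_id. A NULL in a compared column never satisfies the condition.
- a row (class_id=6): matches 3 b row(s) → 3 output row(s).
- a row (class_id=2): matches 2 b row(s) → 2 output row(s).
- a row (class_id=NULL): no match → kept, b columns NULL.
- a row (class_id=2): matches 2 b row(s) → 2 output row(s).
- a row (class_id=6): matches 3 b row(s) → 3 output row(s).
- a row (class_id=6): matches 3 b row(s) → 3 output row(s).

(2, Chem, Chem); (2, Chem, Hist); (2, Hist, Chem); (2, Hist, Hist); (6, Art, Art); (6, Art, Econ); (6, Art, Law); (6, Econ, Art); (6, Econ, Econ); (6, Econ, Law); (6, Law, Art); (6, Law, Econ); (6, Law, Law); (NULL, NULL, Chem)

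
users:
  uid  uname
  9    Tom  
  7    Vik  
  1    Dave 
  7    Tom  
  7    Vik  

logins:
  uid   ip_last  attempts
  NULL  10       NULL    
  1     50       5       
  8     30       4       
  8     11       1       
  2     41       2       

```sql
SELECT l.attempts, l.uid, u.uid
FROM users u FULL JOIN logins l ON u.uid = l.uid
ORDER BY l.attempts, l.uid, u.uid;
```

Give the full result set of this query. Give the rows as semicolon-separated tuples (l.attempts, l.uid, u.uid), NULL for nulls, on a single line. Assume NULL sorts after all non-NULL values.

FULL OUTER JOIN keeps every row from both sides; unmatched rows get NULL for the other side's columns.
Matching on u.uid = l.uid. A NULL in a compared column never satisfies the condition.
- u (uid=9) has no partner → padded with NULL.
- u (uid=7) has no partner → padded with NULL.
- u (uid=1) pairs with 1 row(s) of l.
- u (uid=7) has no partner → padded with NULL.
- u (uid=7) has no partner → padded with NULL.
- 4 l row(s) had no u match → kept, u columns NULL.
After projecting and ordering:
l.attempts | l.uid | u.uid
1 | 8 | NULL
2 | 2 | NULL
4 | 8 | NULL
5 | 1 | 1
NULL | NULL | 7
NULL | NULL | 7
NULL | NULL | 7
NULL | NULL | 9
NULL | NULL | NULL

(1, 8, NULL); (2, 2, NULL); (4, 8, NULL); (5, 1, 1); (NULL, NULL, 7); (NULL, NULL, 7); (NULL, NULL, 7); (NULL, NULL, 9); (NULL, NULL, NULL)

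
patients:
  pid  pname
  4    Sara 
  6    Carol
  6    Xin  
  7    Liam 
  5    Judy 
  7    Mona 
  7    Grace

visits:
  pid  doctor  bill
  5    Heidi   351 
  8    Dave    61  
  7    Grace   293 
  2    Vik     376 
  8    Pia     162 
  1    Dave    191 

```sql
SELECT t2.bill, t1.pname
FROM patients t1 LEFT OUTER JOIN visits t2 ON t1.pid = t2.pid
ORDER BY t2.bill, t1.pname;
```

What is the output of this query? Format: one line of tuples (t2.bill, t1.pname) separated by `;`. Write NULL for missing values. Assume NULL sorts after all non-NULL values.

LEFT JOIN keeps every row from `patients`; unmatched rows get NULL for `visits`'s columns.
Matching on t1.pid = t2.pid.
- t1 row (pid=4): no match → kept, t2 columns NULL.
- t1 row (pid=6): no match → kept, t2 columns NULL.
- t1 row (pid=6): no match → kept, t2 columns NULL.
- t1 row (pid=7): matches 1 t2 row(s) → 1 output row(s).
- t1 row (pid=5): matches 1 t2 row(s) → 1 output row(s).
- t1 row (pid=7): matches 1 t2 row(s) → 1 output row(s).
- t1 row (pid=7): matches 1 t2 row(s) → 1 output row(s).
After projecting and ordering:
t2.bill | t1.pname
293 | Grace
293 | Liam
293 | Mona
351 | Judy
NULL | Carol
NULL | Sara
NULL | Xin

(293, Grace); (293, Liam); (293, Mona); (351, Judy); (NULL, Carol); (NULL, Sara); (NULL, Xin)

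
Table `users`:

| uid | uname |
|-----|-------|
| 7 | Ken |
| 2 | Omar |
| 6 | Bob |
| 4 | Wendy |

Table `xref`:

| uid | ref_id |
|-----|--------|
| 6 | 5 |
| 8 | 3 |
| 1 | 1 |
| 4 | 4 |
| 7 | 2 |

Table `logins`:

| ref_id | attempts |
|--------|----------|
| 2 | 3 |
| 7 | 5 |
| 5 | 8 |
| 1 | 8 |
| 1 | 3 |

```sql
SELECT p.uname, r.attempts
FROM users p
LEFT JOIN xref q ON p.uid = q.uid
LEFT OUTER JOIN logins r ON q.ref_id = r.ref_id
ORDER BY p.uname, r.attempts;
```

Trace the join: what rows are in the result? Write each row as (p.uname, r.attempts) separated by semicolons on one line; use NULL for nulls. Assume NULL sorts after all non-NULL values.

(Bob, 8); (Ken, 3); (Omar, NULL); (Wendy, NULL)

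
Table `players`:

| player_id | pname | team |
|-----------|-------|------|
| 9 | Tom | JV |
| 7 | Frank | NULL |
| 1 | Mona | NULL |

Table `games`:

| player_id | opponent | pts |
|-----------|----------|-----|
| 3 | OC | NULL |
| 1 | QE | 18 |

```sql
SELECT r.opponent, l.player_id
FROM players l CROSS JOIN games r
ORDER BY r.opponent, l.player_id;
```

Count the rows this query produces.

6

CROSS JOIN pairs every row of `players` with every row of `games`: 3 × 2 = 6 rows.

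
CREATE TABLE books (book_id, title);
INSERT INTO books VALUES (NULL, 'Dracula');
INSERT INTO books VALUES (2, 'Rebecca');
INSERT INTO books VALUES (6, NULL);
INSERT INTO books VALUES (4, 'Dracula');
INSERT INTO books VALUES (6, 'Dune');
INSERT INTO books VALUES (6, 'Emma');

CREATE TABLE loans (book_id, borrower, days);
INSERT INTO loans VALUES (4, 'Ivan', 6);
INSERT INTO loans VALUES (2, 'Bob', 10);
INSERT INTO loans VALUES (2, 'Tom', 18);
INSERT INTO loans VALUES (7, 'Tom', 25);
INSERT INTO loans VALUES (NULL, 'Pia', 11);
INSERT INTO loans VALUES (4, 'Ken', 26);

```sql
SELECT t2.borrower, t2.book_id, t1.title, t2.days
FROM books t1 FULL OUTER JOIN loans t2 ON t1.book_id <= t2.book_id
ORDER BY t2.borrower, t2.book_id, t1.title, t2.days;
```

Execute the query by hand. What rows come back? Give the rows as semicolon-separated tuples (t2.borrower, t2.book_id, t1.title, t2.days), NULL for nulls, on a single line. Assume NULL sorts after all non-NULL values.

(Bob, 2, Rebecca, 10); (Ivan, 4, Dracula, 6); (Ivan, 4, Rebecca, 6); (Ken, 4, Dracula, 26); (Ken, 4, Rebecca, 26); (Pia, NULL, NULL, 11); (Tom, 2, Rebecca, 18); (Tom, 7, Dracula, 25); (Tom, 7, Dune, 25); (Tom, 7, Emma, 25); (Tom, 7, Rebecca, 25); (Tom, 7, NULL, 25); (NULL, NULL, Dracula, NULL)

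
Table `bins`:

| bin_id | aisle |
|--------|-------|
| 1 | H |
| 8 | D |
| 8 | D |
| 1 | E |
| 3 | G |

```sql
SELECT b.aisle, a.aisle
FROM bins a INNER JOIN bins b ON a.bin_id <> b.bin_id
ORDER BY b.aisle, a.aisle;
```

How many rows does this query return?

INNER JOIN keeps only pairs where the ON condition holds.
Matching on a.bin_id <> b.bin_id.
- a (bin_id=1) pairs with 3 row(s) of b.
- a (bin_id=8) pairs with 3 row(s) of b.
- a (bin_id=8) pairs with 3 row(s) of b.
- a (bin_id=1) pairs with 3 row(s) of b.
- a (bin_id=3) pairs with 4 row(s) of b.
Total: 16 rows.

16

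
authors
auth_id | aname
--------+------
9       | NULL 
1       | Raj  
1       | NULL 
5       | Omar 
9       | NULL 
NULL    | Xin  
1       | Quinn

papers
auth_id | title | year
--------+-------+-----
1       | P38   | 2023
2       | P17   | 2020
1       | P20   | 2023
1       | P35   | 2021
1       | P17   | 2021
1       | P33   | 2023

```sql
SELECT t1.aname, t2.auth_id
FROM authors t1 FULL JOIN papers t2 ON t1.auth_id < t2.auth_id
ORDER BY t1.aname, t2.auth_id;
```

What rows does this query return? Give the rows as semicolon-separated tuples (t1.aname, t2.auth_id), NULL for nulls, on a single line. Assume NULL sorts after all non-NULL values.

FULL OUTER JOIN keeps every row from both sides; unmatched rows get NULL for the other side's columns.
Matching on t1.auth_id < t2.auth_id. A NULL in a compared column never satisfies the condition.
- t1[0] auth_id=9 → no match; kept with NULLs on the t2 side.
- t1[1] auth_id=1 → 1 match(es) in t2 → 1 row(s).
- t1[2] auth_id=1 → 1 match(es) in t2 → 1 row(s).
- t1[3] auth_id=5 → no match; kept with NULLs on the t2 side.
- t1[4] auth_id=9 → no match; kept with NULLs on the t2 side.
- t1[5] auth_id=NULL → no match; kept with NULLs on the t2 side.
- t1[6] auth_id=1 → 1 match(es) in t2 → 1 row(s).
- 5 row(s) from t2 found no t1 partner → padded with NULL.

(Omar, NULL); (Quinn, 2); (Raj, 2); (Xin, NULL); (NULL, 1); (NULL, 1); (NULL, 1); (NULL, 1); (NULL, 1); (NULL, 2); (NULL, NULL); (NULL, NULL)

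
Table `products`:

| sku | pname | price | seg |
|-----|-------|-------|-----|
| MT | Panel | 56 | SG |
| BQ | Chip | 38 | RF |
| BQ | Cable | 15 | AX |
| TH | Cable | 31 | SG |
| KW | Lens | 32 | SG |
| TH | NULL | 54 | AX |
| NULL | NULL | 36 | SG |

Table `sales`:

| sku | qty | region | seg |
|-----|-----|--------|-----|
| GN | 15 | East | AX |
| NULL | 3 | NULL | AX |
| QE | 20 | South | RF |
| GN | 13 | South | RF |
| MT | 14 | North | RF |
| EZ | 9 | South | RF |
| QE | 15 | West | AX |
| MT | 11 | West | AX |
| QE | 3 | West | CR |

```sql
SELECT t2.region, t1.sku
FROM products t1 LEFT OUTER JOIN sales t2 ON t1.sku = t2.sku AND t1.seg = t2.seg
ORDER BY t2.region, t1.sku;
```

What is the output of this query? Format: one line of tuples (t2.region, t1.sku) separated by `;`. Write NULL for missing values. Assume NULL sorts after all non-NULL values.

LEFT JOIN keeps every row from `products`; unmatched rows get NULL for `sales`'s columns.
Matching on t1.sku = t2.sku AND t1.seg = t2.seg. A NULL in a compared column never satisfies the condition.
- t1[0] sku=MT, seg=SG → no match; kept with NULLs on the t2 side.
- t1[1] sku=BQ, seg=RF → no match; kept with NULLs on the t2 side.
- t1[2] sku=BQ, seg=AX → no match; kept with NULLs on the t2 side.
- t1[3] sku=TH, seg=SG → no match; kept with NULLs on the t2 side.
- t1[4] sku=KW, seg=SG → no match; kept with NULLs on the t2 side.
- t1[5] sku=TH, seg=AX → no match; kept with NULLs on the t2 side.
- t1[6] sku=NULL, seg=SG → no match; kept with NULLs on the t2 side.
After projecting and ordering:
t2.region | t1.sku
NULL | BQ
NULL | BQ
NULL | KW
NULL | MT
NULL | TH
NULL | TH
NULL | NULL

(NULL, BQ); (NULL, BQ); (NULL, KW); (NULL, MT); (NULL, TH); (NULL, TH); (NULL, NULL)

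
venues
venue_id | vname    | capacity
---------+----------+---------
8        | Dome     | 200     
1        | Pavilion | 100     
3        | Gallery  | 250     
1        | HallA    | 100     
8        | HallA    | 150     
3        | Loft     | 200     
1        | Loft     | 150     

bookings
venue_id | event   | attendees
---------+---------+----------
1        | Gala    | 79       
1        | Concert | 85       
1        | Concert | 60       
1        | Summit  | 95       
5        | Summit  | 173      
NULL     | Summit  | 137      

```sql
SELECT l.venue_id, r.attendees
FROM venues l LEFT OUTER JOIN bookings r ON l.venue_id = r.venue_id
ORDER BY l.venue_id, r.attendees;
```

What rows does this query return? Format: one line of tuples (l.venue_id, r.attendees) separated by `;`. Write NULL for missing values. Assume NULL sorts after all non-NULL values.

LEFT JOIN keeps every row from `venues`; unmatched rows get NULL for `bookings`'s columns.
Matching on l.venue_id = r.venue_id. A NULL in a compared column never satisfies the condition.
- l row (venue_id=8): no match → kept, r columns NULL.
- l row (venue_id=1): matches 4 r row(s) → 4 output row(s).
- l row (venue_id=3): no match → kept, r columns NULL.
- l row (venue_id=1): matches 4 r row(s) → 4 output row(s).
- l row (venue_id=8): no match → kept, r columns NULL.
- l row (venue_id=3): no match → kept, r columns NULL.
- l row (venue_id=1): matches 4 r row(s) → 4 output row(s).

(1, 60); (1, 60); (1, 60); (1, 79); (1, 79); (1, 79); (1, 85); (1, 85); (1, 85); (1, 95); (1, 95); (1, 95); (3, NULL); (3, NULL); (8, NULL); (8, NULL)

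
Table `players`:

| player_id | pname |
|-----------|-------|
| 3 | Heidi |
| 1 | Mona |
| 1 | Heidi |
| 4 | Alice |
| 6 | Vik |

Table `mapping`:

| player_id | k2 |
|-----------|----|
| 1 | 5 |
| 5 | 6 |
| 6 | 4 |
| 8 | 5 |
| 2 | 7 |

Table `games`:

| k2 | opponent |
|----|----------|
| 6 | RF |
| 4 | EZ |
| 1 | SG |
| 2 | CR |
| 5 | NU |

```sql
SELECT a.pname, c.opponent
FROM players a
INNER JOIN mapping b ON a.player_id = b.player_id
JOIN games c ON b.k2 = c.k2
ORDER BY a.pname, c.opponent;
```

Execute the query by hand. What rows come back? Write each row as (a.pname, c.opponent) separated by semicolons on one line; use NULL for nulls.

(Heidi, NU); (Mona, NU); (Vik, EZ)

Step 1 — a INNER JOIN b on player_id → 3 row(s).
Then INNER JOIN `games c` on k2: keep only rows whose b.k2 appears in c.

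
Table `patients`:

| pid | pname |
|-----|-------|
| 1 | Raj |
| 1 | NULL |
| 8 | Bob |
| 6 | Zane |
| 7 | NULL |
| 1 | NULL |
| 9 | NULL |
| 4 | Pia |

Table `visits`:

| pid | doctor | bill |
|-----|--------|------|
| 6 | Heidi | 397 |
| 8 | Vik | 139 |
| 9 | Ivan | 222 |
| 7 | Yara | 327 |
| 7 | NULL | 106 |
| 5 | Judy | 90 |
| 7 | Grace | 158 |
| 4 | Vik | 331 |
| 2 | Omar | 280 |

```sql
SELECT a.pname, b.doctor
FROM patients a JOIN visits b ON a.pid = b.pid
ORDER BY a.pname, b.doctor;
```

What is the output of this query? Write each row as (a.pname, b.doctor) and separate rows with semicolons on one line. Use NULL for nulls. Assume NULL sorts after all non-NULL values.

INNER JOIN keeps only pairs where the ON condition holds.
Matching on a.pid = b.pid.
Matched pairs: 7.

(Bob, Vik); (Pia, Vik); (Zane, Heidi); (NULL, Grace); (NULL, Ivan); (NULL, Yara); (NULL, NULL)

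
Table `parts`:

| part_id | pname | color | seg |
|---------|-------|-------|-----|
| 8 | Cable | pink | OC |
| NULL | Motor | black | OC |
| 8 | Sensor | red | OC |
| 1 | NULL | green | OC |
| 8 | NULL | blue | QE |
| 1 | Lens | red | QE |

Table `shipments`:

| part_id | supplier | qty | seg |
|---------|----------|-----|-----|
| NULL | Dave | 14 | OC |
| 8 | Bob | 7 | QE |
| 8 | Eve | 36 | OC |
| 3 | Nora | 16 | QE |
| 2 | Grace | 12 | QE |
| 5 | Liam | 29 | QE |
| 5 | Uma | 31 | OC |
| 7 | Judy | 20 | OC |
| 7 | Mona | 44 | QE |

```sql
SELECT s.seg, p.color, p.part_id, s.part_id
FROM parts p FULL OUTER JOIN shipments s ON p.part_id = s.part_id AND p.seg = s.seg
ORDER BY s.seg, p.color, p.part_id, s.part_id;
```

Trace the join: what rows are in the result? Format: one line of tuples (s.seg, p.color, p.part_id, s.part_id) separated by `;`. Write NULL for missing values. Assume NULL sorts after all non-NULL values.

FULL OUTER JOIN keeps every row from both sides; unmatched rows get NULL for the other side's columns.
Matching on p.part_id = s.part_id AND p.seg = s.seg. A NULL in a compared column never satisfies the condition.
Matched pairs: 3; unmatched p rows kept: 3; unmatched s rows kept: 7.

(OC, pink, 8, 8); (OC, red, 8, 8); (OC, NULL, NULL, 5); (OC, NULL, NULL, 7); (OC, NULL, NULL, NULL); (QE, blue, 8, 8); (QE, NULL, NULL, 2); (QE, NULL, NULL, 3); (QE, NULL, NULL, 5); (QE, NULL, NULL, 7); (NULL, black, NULL, NULL); (NULL, green, 1, NULL); (NULL, red, 1, NULL)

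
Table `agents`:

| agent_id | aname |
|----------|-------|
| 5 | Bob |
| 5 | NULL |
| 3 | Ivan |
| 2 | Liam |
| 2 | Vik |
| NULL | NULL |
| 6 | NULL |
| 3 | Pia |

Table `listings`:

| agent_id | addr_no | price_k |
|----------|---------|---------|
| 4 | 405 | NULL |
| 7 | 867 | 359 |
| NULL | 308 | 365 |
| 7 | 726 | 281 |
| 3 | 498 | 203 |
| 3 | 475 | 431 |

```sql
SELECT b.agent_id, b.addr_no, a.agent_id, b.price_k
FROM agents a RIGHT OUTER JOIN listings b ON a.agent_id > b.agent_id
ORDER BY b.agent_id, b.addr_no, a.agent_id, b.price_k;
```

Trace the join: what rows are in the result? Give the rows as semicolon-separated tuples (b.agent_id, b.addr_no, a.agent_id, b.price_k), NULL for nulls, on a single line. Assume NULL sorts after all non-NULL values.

RIGHT JOIN keeps every row from `listings`; unmatched rows get NULL for `agents`'s columns.
Matching on a.agent_id > b.agent_id. A NULL in a compared column never satisfies the condition.
- agent_id=5: 3 matching b row(s), so 3 row(s) emitted.
- agent_id=5: 3 matching b row(s), so 3 row(s) emitted.
- agent_id=3: no matching b row.
- agent_id=2: no matching b row.
- agent_id=2: no matching b row.
- agent_id=NULL: no matching b row.
- agent_id=6: 3 matching b row(s), so 3 row(s) emitted.
- agent_id=3: no matching b row.
- 3 b row(s) had no a match → kept, a columns NULL.

(3, 475, 5, 431); (3, 475, 5, 431); (3, 475, 6, 431); (3, 498, 5, 203); (3, 498, 5, 203); (3, 498, 6, 203); (4, 405, 5, NULL); (4, 405, 5, NULL); (4, 405, 6, NULL); (7, 726, NULL, 281); (7, 867, NULL, 359); (NULL, 308, NULL, 365)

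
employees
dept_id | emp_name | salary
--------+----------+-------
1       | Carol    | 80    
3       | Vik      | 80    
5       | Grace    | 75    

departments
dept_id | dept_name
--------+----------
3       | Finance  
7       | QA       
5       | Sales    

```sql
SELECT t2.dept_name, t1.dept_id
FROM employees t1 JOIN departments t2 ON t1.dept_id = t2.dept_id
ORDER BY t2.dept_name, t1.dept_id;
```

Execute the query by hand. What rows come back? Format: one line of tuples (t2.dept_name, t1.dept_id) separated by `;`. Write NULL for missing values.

(Finance, 3); (Sales, 5)

INNER JOIN keeps only pairs where the ON condition holds.
Matching on t1.dept_id = t2.dept_id.
Matched pairs: 2.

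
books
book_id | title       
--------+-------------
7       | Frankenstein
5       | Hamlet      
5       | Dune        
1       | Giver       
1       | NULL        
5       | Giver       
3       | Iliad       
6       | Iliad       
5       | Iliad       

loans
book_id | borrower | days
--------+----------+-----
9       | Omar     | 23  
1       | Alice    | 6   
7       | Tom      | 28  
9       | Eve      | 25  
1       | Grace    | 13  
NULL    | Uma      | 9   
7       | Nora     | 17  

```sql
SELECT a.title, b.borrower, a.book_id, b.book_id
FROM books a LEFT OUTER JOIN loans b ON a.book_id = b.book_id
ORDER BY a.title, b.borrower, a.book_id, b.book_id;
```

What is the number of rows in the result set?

12

LEFT JOIN keeps every row from `books`; unmatched rows get NULL for `loans`'s columns.
Matching on a.book_id = b.book_id. A NULL in a compared column never satisfies the condition.
Matched pairs: 6; unmatched a rows kept: 6.
Total: 6 matched + 6 padded = 12 rows.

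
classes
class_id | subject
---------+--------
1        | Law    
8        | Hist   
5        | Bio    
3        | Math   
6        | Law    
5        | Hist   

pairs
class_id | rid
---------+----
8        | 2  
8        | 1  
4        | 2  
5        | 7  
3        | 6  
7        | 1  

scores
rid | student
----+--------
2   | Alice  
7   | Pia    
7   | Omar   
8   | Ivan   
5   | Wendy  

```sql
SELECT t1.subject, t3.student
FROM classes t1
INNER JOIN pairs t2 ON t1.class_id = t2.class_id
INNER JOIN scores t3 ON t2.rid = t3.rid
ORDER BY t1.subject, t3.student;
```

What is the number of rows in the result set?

5

Evaluate left to right. First `classes t1 INNER JOIN pairs t2` on class_id: 5 row(s).
Then INNER JOIN `scores t3` on rid: keep only rows whose t2.rid appears in t3.
Result: 5 row(s).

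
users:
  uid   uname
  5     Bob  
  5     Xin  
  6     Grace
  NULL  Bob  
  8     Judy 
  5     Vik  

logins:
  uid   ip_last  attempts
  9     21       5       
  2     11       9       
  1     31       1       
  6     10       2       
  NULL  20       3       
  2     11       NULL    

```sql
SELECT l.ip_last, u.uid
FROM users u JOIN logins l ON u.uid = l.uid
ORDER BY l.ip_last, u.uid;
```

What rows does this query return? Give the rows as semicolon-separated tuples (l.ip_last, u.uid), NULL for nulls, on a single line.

INNER JOIN keeps only pairs where the ON condition holds.
Matching on u.uid = l.uid. A NULL in a compared column never satisfies the condition.
- u[0] uid=5 → no match; dropped.
- u[1] uid=5 → no match; dropped.
- u[2] uid=6 → 1 match(es) in l → 1 row(s).
- u[3] uid=NULL → no match; dropped.
- u[4] uid=8 → no match; dropped.
- u[5] uid=5 → no match; dropped.
After projecting and ordering:
l.ip_last | u.uid
10 | 6

(10, 6)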